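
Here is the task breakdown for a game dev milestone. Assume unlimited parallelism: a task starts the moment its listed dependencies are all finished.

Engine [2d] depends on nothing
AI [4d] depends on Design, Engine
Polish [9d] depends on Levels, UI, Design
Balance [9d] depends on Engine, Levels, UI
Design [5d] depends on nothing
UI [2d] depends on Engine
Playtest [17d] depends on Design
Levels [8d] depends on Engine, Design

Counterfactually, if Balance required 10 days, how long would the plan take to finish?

23

Critical path before the change: Design→Levels→Balance = 5+8+9 = 22 giving 22 days.
Balance lies on that path, so at 10 days the path becomes 23 days.
That remains the longest chain; total 23 days.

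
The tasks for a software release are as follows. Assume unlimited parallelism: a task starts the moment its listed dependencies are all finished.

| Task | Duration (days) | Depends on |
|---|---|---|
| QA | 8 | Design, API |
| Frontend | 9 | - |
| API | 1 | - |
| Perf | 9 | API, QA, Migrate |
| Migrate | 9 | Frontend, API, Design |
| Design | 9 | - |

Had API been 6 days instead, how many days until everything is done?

27

Critical path before the change: Design→Migrate→Perf = 9+9+9 = 27 giving 27 days.
API has 8 days of float (longest path through it is 19).
The critical path is still Design→Migrate→Perf; finish is now 27 days.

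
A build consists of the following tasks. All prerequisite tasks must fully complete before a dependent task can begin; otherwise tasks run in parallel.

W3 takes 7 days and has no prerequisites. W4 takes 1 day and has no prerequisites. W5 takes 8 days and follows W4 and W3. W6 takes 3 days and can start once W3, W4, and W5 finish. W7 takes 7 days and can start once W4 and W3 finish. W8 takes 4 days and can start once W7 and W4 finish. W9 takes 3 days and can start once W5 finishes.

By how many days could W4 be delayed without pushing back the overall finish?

W3→W5→W6 = 7+8+3 = 18 sets the makespan at 18 days.
The longest chain containing W4 totals 12 days.
Float = 18 − 12 = 6.

6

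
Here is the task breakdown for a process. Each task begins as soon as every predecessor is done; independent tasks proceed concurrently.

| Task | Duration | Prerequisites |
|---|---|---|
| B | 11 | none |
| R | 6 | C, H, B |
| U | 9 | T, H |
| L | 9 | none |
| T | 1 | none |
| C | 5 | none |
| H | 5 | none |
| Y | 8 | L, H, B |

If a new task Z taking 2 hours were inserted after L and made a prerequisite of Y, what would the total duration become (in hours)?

19

Originally the job takes 19 hours.
With Z inserted, Y now waits for max(L, H, B, Z).
New critical path: B→Y = 11+8 = 19 ⇒ 19 hours.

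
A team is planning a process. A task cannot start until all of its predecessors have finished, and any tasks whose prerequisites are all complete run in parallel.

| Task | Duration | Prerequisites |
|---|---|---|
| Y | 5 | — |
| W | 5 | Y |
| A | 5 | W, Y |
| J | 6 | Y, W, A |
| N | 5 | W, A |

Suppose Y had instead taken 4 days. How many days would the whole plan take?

The binding path is Y→W→A→J = 5+5+5+6 = 21; finish at 21 days.
Since Y is critical, the -1 change carries straight to that chain (now 20 days).
The critical path is still Y→W→A→J; finish is now 20 days.

20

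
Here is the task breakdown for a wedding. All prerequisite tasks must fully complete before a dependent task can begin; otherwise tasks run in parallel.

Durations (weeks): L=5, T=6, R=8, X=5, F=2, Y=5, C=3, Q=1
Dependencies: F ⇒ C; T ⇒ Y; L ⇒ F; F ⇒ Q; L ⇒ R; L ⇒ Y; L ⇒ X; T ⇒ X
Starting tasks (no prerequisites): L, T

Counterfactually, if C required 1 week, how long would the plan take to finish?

Critical path before the change: L→R = 5+8 = 13 giving 13 weeks.
The longest path through C is only 10 weeks, so C has float 3.
The critical path is still L→R; finish is now 13 weeks.

13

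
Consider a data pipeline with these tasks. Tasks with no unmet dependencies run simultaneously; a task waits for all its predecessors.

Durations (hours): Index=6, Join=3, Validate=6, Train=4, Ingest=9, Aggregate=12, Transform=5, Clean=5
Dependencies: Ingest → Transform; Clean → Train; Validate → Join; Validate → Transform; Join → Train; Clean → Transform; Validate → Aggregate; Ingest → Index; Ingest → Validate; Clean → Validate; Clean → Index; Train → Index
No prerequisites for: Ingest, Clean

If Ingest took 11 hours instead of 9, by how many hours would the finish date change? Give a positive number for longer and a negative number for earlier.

2

Baseline: Ingest→Validate→Join→Train→Index = 9+6+3+4+6 = 28 → 28 hours.
Ingest lies on that path, so at 11 hours the path becomes 30 hours.
No other chain overtakes it, so the finish is 30 hours.
Change in finish: 30 − 28 = +2 hours.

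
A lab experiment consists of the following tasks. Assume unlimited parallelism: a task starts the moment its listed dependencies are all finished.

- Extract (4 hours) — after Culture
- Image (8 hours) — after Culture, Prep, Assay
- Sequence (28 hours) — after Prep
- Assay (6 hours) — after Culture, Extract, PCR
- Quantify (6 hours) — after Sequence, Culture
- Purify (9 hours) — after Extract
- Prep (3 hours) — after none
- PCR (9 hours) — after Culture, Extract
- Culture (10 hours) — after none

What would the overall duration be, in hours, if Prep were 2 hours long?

Baseline: Prep→Sequence→Quantify = 3+28+6 = 37 → 37 hours.
Prep is on the critical path; changing it to 2 makes that path 36 hours.
New critical path: Culture→Extract→PCR→Assay→Image = 10+4+9+6+8 = 37 ⇒ 37 hours.

37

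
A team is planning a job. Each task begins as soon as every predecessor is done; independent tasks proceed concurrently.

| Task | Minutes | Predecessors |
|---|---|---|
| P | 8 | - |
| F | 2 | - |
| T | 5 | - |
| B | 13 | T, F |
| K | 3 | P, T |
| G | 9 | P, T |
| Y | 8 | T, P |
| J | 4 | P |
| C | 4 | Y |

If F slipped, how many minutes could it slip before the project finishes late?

5

The longest chain is P→Y→C = 8+8+4 = 20; overall finish 20 minutes.
F finishes as early as 2 and must finish by 7.
Float = 20 − 15 = 5.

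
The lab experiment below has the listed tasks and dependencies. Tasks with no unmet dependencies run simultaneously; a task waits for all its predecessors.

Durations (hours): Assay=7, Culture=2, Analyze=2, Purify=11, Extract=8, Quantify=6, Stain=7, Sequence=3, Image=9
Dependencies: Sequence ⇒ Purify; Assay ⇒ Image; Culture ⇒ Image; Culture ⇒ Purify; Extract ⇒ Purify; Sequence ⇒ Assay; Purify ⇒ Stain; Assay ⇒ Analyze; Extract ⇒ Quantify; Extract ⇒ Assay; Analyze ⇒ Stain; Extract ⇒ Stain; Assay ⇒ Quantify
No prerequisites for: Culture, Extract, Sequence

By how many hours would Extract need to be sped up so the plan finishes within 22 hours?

Current finish: 26 hours; target: 22.
Extract is on every critical path, so each hour cut from Extract cuts the finish by one (this holds down to a finish of 21).
Need 26 − 22 = 4 hours off Extract → Extract becomes 4 hours, finish becomes 22.

4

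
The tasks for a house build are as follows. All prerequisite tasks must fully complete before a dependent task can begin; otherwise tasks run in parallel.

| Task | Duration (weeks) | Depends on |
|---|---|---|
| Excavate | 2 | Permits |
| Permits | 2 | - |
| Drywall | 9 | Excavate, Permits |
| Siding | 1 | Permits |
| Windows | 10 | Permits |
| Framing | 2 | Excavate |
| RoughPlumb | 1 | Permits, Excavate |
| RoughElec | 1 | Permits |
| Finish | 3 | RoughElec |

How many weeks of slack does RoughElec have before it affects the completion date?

7

Permits→Excavate→Drywall = 2+2+9 = 13 sets the makespan at 13 weeks.
Longest path through RoughElec: 6 weeks (earliest finish 3, latest finish 10).
So RoughElec can slip 10 − 3 = 7 weeks.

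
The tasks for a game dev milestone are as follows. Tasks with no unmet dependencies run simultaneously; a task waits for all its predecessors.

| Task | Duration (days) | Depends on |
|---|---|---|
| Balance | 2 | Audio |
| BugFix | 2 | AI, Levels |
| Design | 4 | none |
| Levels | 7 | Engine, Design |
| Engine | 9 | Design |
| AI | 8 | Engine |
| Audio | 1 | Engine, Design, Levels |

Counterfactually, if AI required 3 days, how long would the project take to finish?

23

As given, the longest chain is Design→Engine→AI→BugFix = 4+9+8+2 = 23, so the finish is 23 days.
AI lies on that path, so at 3 days the path becomes 18 days.
New critical path: Design→Engine→Levels→Audio→Balance = 4+9+7+1+2 = 23 ⇒ 23 days.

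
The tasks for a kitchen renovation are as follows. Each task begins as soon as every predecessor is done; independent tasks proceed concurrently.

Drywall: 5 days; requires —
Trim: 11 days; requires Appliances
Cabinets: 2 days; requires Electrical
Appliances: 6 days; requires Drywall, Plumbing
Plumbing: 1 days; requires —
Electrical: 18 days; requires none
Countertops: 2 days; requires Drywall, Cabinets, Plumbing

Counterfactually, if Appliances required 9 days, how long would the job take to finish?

25

Actual critical path: Drywall→Appliances→Trim = 5+6+11 = 22 ⇒ 22 days.
Since Appliances is critical, the +3 change carries straight to that chain (now 25 days).
The critical path is still Drywall→Appliances→Trim; finish is now 25 days.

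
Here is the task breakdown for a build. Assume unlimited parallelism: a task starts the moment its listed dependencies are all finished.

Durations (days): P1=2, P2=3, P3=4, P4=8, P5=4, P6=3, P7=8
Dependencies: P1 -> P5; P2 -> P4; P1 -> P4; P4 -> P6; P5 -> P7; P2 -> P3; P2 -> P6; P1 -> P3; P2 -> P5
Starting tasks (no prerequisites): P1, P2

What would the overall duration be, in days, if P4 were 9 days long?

15

As given, the longest chain is P2→P5→P7 = 3+4+8 = 15, so the finish is 15 days.
P4 is off the critical path — its longest chain is 14 days, giving 1 of slack.
Now P2→P4→P6 = 3+9+3 = 15 is longest, so the finish becomes 15 days.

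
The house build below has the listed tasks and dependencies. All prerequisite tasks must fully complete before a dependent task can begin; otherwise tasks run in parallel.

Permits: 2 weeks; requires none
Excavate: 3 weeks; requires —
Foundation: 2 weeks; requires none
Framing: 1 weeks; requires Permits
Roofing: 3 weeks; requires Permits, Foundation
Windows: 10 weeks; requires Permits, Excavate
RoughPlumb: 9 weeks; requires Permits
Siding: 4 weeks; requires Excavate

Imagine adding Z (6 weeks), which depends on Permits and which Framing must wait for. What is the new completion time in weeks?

13

Originally the project takes 13 weeks.
With Z inserted, Framing now waits for max(Permits, Z).
New critical path: Excavate→Windows = 3+10 = 13 ⇒ 13 weeks.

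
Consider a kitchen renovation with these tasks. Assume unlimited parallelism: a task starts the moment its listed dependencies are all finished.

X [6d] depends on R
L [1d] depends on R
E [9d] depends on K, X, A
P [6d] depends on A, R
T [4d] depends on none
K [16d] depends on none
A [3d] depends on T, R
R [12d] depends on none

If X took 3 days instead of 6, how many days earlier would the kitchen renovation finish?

2

Actual critical path: R→X→E = 12+6+9 = 27 ⇒ 27 days.
Since X is critical, the -3 change carries straight to that chain (now 24 days).
Now K→E = 16+9 = 25 is longest, so the finish becomes 25 days.
Change in finish: 25 − 27 = -2 days.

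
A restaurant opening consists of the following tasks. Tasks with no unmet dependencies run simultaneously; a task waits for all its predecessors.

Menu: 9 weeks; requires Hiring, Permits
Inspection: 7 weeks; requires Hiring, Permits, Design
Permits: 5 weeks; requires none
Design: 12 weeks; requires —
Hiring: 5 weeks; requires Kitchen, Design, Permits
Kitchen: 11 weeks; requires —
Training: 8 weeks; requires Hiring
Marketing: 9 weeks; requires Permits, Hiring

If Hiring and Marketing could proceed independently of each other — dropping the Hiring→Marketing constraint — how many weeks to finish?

26

Original critical path: Design→Hiring→Menu = 12+5+9 = 26 ⇒ 26 weeks.
Without Hiring→Marketing, Marketing's earliest start moves from 17 to 5.
The longest chain is now Design→Hiring→Menu = 12+5+9 = 26, so the schedule takes 26 weeks.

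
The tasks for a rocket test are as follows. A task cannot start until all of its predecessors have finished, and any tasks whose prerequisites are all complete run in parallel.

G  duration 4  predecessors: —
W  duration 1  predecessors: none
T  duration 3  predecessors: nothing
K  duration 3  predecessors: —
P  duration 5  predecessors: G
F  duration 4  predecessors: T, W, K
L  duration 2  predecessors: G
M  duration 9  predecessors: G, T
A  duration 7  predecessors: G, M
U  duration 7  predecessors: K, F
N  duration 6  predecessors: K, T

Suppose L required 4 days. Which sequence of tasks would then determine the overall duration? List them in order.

Actual critical path: G→M→A = 4+9+7 = 20 ⇒ 20 days.
The longest path through L is only 6 days, so L has float 14.
That remains the longest chain; total 20 days.

G, M, A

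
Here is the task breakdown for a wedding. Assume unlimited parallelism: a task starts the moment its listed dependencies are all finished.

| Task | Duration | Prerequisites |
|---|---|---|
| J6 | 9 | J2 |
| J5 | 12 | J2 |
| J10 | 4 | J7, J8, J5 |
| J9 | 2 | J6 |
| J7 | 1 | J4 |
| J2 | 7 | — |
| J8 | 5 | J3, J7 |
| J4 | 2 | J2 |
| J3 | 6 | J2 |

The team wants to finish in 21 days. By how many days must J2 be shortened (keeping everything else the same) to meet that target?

2

Current finish: 23 days; target: 21.
J2 is on every critical path, so each day cut from J2 cuts the finish by one (this holds down to a finish of 17).
Need 23 − 21 = 2 days off J2 → J2 becomes 5 days, finish becomes 21.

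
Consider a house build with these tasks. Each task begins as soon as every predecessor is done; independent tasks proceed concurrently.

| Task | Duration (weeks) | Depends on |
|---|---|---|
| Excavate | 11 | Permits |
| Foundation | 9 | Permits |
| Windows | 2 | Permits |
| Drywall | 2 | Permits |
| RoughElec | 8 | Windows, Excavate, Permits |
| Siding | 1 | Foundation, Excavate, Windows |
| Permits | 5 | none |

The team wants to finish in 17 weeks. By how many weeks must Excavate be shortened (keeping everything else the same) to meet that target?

7

Current finish: 24 weeks; target: 17.
Excavate is on every critical path, so each week cut from Excavate cuts the finish by one (this holds down to a finish of 15).
Need 24 − 17 = 7 weeks off Excavate → Excavate becomes 4 weeks, finish becomes 17.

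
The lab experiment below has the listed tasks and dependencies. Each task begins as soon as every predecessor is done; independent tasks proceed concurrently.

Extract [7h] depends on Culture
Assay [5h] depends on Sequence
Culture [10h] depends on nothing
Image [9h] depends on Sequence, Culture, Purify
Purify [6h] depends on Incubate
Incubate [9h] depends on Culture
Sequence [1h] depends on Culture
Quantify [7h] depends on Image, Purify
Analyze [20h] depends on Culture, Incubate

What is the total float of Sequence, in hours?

14

The longest chain is Culture→Incubate→Purify→Image→Quantify = 10+9+6+9+7 = 41; overall finish 41 hours.
Sequence finishes as early as 11 and must finish by 25.
Float = 41 − 27 = 14.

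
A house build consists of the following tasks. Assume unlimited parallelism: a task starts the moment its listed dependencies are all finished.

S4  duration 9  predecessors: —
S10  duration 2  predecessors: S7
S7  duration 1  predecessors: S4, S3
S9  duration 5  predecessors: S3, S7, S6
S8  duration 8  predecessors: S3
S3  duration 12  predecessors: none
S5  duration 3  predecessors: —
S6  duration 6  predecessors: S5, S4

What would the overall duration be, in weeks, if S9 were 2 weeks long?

20

As given, the longest chain is S4→S6→S9 = 9+6+5 = 20, so the finish is 20 weeks.
Since S9 is critical, the -3 change carries straight to that chain (now 17 weeks).
Now S3→S8 = 12+8 = 20 is longest, so the finish becomes 20 weeks.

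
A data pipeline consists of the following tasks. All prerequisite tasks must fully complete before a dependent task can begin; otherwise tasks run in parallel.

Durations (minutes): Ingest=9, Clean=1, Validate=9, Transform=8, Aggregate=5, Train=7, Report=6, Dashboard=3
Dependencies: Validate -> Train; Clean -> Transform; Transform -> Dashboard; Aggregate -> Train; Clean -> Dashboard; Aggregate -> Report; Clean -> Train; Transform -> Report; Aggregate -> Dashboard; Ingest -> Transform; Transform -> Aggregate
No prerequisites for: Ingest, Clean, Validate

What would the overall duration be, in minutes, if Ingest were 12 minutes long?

32

Actual critical path: Ingest→Transform→Aggregate→Train = 9+8+5+7 = 29 ⇒ 29 minutes.
Ingest lies on that path, so at 12 minutes the path becomes 32 minutes.
The critical path is still Ingest→Transform→Aggregate→Train; finish is now 32 minutes.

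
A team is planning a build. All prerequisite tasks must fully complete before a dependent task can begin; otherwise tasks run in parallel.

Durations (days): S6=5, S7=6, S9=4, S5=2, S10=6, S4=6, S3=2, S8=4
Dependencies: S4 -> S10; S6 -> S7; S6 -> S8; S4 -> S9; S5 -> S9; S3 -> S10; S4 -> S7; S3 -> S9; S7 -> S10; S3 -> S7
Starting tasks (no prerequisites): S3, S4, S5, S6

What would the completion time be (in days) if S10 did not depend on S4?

With the dependency in place, S4→S7→S10 = 6+6+6 = 18 sets the finish at 18 days.
Dropping S4→S10 doesn't change S10's earliest start (12); another predecessor still binds.
New critical path: S4→S7→S10 = 6+6+6 = 18 ⇒ 18 days.

18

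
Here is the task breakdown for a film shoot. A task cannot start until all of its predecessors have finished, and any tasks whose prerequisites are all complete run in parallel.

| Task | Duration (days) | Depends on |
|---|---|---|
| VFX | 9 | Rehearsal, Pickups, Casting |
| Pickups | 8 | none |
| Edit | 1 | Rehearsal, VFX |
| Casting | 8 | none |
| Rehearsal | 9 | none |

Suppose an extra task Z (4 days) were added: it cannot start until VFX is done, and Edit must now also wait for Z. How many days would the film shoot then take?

23

Originally the film shoot takes 19 days.
With Z inserted, Edit now waits for max(Rehearsal, VFX, Z).
New critical path: Rehearsal→VFX→Z→Edit = 9+9+4+1 = 23 ⇒ 23 days.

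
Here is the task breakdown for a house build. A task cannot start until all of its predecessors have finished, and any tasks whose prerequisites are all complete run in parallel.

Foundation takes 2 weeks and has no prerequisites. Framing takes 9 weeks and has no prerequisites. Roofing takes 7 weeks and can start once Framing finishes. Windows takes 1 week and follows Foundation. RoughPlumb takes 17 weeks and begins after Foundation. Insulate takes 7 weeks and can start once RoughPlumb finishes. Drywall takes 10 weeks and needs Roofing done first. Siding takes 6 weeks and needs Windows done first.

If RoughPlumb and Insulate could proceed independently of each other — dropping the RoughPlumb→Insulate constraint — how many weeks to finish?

26

With the dependency in place, Foundation→RoughPlumb→Insulate = 2+17+7 = 26 sets the finish at 26 weeks.
Without RoughPlumb→Insulate, Insulate's earliest start moves from 19 to 0.
New critical path: Framing→Roofing→Drywall = 9+7+10 = 26 ⇒ 26 weeks.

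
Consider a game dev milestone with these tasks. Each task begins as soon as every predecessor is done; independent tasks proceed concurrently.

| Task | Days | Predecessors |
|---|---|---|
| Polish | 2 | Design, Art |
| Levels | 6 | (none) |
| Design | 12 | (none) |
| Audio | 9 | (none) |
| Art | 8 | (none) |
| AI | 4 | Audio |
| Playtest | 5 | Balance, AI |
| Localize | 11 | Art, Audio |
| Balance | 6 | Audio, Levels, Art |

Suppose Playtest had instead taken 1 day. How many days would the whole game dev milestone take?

As given, the longest chain is Audio→Balance→Playtest = 9+6+5 = 20, so the finish is 20 days.
Playtest is on the critical path; changing it to 1 makes that path 16 days.
The binding chain switches to Audio→Localize = 9+11 = 20; finish 20 days.

20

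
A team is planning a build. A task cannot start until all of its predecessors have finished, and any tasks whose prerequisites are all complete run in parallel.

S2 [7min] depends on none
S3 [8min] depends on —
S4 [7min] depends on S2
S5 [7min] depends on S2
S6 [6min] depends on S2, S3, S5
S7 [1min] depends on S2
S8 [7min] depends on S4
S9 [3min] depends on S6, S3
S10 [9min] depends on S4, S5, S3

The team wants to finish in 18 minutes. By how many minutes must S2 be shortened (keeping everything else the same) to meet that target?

Current finish: 23 minutes; target: 18.
S2 is on every critical path, so each minute cut from S2 cuts the finish by one (this holds down to a finish of 17).
Need 23 − 18 = 5 minutes off S2 → S2 becomes 2 minutes, finish becomes 18.

5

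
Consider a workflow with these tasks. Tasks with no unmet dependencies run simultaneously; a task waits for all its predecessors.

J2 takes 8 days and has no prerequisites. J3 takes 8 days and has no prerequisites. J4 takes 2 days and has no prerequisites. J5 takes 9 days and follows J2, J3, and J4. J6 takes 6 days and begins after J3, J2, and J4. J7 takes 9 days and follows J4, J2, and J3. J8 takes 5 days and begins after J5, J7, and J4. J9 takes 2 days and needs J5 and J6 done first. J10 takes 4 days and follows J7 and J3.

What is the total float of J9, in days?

3

The longest chain is J2→J5→J8 = 8+9+5 = 22; overall finish 22 days.
Longest path through J9: 19 days (earliest finish 19, latest finish 22).
Slack of J9 = 20 − 17 = 3 days.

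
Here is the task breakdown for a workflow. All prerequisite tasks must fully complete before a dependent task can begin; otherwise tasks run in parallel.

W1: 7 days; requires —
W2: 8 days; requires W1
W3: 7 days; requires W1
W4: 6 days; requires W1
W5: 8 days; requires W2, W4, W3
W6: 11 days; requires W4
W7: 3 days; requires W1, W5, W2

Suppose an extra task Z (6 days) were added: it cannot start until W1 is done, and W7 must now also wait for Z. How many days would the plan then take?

Originally the plan takes 26 days.
With Z inserted, W7 now waits for max(W1, W5, W2, Z).
New critical path: W1→W2→W5→W7 = 7+8+8+3 = 26 ⇒ 26 days.

26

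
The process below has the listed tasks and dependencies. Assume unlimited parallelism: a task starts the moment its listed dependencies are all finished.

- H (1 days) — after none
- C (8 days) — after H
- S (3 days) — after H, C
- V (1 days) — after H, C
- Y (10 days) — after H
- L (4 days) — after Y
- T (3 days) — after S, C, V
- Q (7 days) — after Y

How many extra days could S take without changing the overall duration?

H→Y→Q = 1+10+7 = 18 sets the makespan at 18 days.
S finishes as early as 12 and must finish by 15.
Slack of S = 12 − 9 = 3 days.

3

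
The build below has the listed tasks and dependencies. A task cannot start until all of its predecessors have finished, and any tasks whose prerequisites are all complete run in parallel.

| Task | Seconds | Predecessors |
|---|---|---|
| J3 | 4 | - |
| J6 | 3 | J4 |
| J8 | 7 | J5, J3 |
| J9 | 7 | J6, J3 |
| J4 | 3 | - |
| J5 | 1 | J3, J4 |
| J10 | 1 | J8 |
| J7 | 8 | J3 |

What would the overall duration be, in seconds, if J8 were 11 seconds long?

Critical path before the change: J3→J5→J8→J10 = 4+1+7+1 = 13 giving 13 seconds.
J8 is on the critical path; changing it to 11 makes that path 17 seconds.
The critical path is still J3→J5→J8→J10; finish is now 17 seconds.

17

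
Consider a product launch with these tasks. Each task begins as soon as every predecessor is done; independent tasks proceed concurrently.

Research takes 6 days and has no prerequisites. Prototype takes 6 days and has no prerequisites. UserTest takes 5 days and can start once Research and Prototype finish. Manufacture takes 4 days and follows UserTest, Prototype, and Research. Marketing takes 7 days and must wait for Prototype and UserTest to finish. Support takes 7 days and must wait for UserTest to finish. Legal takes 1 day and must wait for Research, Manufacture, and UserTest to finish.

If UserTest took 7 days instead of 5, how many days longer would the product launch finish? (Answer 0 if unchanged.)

Baseline: Research→UserTest→Marketing = 6+5+7 = 18 → 18 days.
UserTest is on the critical path; changing it to 7 makes that path 20 days.
No other chain overtakes it, so the finish is 20 days.
Change in finish: 20 − 18 = +2 days.

2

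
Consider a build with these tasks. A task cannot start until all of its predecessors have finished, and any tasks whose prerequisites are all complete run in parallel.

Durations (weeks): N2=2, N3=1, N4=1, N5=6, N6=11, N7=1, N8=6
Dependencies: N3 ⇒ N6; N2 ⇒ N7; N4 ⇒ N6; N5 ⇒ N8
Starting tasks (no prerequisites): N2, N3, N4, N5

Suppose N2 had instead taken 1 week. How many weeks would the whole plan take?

12

Actual critical path: N3→N6 = 1+11 = 12 ⇒ 12 weeks.
The longest path through N2 is only 3 weeks, so N2 has float 9.
That remains the longest chain; total 12 weeks.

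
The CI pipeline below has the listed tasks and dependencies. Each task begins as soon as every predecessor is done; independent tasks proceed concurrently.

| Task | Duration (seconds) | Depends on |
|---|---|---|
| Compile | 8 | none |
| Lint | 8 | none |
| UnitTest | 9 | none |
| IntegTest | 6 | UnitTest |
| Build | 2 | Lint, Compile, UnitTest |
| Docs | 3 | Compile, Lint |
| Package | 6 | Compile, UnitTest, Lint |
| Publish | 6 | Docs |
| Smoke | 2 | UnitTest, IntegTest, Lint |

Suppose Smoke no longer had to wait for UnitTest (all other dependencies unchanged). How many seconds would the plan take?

With the dependency in place, Compile→Docs→Publish = 8+3+6 = 17 sets the finish at 17 seconds.
Dropping UnitTest→Smoke doesn't change Smoke's earliest start (15); another predecessor still binds.
New critical path: Compile→Docs→Publish = 8+3+6 = 17 ⇒ 17 seconds.

17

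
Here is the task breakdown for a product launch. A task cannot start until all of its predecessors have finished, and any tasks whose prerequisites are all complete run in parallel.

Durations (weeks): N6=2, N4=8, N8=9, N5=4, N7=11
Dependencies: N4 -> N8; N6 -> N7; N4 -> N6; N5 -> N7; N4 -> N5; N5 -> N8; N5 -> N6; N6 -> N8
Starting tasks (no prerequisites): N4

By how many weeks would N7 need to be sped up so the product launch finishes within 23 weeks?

2

Current finish: 25 weeks; target: 23.
N7 is on every critical path, so each week cut from N7 cuts the finish by one (this holds down to a finish of 23).
Need 25 − 23 = 2 weeks off N7 → N7 becomes 9 weeks, finish becomes 23.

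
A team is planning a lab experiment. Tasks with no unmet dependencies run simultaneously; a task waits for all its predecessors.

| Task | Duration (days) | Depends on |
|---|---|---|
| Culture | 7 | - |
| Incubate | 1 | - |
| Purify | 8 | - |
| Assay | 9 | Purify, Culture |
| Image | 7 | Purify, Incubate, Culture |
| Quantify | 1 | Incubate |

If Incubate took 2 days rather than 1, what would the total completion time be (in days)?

17

Actual critical path: Purify→Assay = 8+9 = 17 ⇒ 17 days.
The longest path through Incubate is only 8 days, so Incubate has float 9.
That remains the longest chain; total 17 days.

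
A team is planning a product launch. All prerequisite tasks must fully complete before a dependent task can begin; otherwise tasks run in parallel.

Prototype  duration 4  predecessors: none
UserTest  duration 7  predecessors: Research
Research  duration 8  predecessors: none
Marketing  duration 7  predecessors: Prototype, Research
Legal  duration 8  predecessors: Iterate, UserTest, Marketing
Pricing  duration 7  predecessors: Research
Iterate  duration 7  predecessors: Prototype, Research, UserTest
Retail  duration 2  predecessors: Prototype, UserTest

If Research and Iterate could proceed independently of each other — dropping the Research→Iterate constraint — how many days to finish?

30

Original critical path: Research→UserTest→Iterate→Legal = 8+7+7+8 = 30 ⇒ 30 days.
Dropping Research→Iterate doesn't change Iterate's earliest start (15); another predecessor still binds.
New critical path: Research→UserTest→Iterate→Legal = 8+7+7+8 = 30 ⇒ 30 days.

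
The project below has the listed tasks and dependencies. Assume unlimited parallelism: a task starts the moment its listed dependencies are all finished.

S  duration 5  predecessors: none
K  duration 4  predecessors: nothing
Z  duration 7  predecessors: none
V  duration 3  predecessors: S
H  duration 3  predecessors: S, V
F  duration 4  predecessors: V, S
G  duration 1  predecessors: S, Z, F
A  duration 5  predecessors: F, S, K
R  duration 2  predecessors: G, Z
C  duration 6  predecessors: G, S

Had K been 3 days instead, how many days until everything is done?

19

Actual critical path: S→V→F→G→C = 5+3+4+1+6 = 19 ⇒ 19 days.
The longest path through K is only 9 days, so K has float 10.
No other chain overtakes it, so the finish is 19 days.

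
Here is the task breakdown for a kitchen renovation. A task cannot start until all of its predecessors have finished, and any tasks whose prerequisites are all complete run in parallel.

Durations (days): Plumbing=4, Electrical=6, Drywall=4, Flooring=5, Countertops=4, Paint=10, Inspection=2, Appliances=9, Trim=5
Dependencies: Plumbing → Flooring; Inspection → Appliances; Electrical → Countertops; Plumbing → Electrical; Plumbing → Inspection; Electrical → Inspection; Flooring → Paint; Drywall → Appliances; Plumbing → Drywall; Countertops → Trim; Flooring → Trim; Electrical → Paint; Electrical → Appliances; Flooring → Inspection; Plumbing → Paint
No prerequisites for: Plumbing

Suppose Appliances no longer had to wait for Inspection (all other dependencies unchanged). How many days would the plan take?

With the dependency in place, Plumbing→Electrical→Inspection→Appliances = 4+6+2+9 = 21 sets the finish at 21 days.
Without Inspection→Appliances, Appliances's earliest start moves from 12 to 10.
The longest chain is now Plumbing→Electrical→Paint = 4+6+10 = 20, so the plan takes 20 days.

20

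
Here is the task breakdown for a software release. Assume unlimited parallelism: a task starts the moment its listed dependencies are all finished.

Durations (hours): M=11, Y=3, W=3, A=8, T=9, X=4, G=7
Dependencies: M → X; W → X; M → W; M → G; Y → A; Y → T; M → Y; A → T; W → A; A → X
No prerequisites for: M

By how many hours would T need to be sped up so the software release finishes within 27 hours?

Current finish: 31 hours; target: 27.
T is on every critical path, so each hour cut from T cuts the finish by one (this holds down to a finish of 26).
Need 31 − 27 = 4 hours off T → T becomes 5 hours, finish becomes 27.

4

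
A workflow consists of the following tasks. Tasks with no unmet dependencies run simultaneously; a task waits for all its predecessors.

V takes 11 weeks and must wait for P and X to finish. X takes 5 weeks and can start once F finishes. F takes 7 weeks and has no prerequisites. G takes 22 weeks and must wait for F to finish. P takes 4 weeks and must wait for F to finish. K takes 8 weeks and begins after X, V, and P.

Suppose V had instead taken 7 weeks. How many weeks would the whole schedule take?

29

Actual critical path: F→X→V→K = 7+5+11+8 = 31 ⇒ 31 weeks.
V is on the critical path; changing it to 7 makes that path 27 weeks.
The binding chain switches to F→G = 7+22 = 29; finish 29 weeks.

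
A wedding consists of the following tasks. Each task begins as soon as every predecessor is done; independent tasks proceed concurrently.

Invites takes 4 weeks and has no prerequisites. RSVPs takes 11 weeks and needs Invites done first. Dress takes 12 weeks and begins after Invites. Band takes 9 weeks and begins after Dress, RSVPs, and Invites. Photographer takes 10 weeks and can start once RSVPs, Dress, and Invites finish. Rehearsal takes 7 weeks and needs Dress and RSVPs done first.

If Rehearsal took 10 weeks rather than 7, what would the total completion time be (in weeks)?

Baseline: Invites→Dress→Photographer = 4+12+10 = 26 → 26 weeks.
Rehearsal is off the critical path — its longest chain is 23 weeks, giving 3 of slack.
That remains the longest chain; total 26 weeks.

26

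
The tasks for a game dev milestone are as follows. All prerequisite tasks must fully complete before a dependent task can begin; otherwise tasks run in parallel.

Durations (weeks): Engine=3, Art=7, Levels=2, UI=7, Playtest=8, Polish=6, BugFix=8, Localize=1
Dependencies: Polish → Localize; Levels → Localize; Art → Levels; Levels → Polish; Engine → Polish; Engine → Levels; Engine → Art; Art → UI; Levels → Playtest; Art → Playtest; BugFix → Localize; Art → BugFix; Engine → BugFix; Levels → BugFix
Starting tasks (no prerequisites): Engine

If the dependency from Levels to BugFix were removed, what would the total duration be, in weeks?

Original critical path: Engine→Art→Levels→BugFix→Localize = 3+7+2+8+1 = 21 ⇒ 21 weeks.
Without Levels→BugFix, BugFix's earliest start moves from 12 to 10.
After: Engine→Art→Levels→Playtest = 3+7+2+8 = 20 → 20 weeks.

20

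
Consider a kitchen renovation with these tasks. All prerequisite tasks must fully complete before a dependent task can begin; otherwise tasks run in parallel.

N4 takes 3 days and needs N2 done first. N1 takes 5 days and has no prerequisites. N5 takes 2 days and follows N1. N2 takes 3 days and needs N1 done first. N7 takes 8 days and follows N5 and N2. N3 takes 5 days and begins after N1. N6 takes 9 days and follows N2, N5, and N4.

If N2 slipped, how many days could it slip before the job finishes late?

0

The longest chain is N1→N2→N4→N6 = 5+3+3+9 = 20; overall finish 20 days.
N2 finishes as early as 8 and must finish by 8.
So N2 can slip 8 − 8 = 0 days.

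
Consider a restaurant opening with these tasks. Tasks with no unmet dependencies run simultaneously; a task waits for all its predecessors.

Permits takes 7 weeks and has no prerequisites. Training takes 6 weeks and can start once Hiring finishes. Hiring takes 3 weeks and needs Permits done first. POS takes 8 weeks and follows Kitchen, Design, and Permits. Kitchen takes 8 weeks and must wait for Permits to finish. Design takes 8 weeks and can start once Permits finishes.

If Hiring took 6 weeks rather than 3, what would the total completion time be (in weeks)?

Baseline: Permits→Design→POS = 7+8+8 = 23 → 23 weeks.
Hiring is off the critical path — its longest chain is 16 weeks, giving 7 of slack.
The critical path is still Permits→Design→POS; finish is now 23 weeks.

23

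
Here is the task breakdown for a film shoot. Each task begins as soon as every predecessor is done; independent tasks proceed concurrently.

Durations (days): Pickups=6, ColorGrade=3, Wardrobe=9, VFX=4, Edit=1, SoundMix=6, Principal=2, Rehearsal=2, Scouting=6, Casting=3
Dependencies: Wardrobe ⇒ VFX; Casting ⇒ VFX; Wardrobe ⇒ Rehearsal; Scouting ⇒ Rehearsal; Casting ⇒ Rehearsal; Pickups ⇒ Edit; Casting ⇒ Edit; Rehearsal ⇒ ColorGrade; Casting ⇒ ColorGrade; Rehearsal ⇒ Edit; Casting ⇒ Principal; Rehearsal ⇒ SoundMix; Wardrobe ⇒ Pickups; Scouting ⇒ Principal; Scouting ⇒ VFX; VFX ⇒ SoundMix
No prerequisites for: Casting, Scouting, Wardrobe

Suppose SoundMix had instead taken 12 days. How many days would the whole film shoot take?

Actual critical path: Wardrobe→VFX→SoundMix = 9+4+6 = 19 ⇒ 19 days.
SoundMix is on the critical path; changing it to 12 makes that path 25 days.
That remains the longest chain; total 25 days.

25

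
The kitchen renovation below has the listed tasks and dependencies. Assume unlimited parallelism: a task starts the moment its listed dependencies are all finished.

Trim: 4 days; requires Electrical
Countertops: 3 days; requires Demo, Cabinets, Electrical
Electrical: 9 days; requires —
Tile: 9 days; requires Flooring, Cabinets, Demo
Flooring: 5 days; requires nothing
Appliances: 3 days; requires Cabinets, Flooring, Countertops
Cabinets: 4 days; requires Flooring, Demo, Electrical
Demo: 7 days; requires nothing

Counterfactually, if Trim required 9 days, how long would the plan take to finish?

As given, the longest chain is Electrical→Cabinets→Tile = 9+4+9 = 22, so the finish is 22 days.
Trim is off the critical path — its longest chain is 13 days, giving 9 of slack.
The critical path is still Electrical→Cabinets→Tile; finish is now 22 days.

22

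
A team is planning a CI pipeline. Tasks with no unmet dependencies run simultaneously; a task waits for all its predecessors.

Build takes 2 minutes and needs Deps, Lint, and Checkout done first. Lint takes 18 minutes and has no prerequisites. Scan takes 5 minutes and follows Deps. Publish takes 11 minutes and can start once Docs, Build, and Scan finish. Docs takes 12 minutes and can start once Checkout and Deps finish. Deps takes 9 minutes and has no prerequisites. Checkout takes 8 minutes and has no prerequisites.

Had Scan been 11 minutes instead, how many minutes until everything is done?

32

The binding path is Deps→Docs→Publish = 9+12+11 = 32; finish at 32 minutes.
Scan has 7 minutes of float (longest path through it is 25).
No other chain overtakes it, so the finish is 32 minutes.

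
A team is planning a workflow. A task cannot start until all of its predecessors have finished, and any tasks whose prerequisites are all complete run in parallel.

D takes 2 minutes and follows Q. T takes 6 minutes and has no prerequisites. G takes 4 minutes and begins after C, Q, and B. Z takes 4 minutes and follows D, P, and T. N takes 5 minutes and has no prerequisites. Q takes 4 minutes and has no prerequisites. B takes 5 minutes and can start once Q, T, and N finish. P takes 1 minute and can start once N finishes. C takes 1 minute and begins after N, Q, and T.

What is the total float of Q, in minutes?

T→B→G = 6+5+4 = 15 sets the makespan at 15 minutes.
The longest chain containing Q totals 13 minutes.
Float = 15 − 13 = 2.

2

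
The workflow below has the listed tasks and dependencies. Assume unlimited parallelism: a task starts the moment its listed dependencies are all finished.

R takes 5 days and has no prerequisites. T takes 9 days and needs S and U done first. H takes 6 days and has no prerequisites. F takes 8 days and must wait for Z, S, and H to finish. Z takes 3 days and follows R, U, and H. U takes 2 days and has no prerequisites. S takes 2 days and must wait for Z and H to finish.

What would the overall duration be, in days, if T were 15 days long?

26

The binding path is H→Z→S→T = 6+3+2+9 = 20; finish at 20 days.
T is on the critical path; changing it to 15 makes that path 26 days.
The critical path is still H→Z→S→T; finish is now 26 days.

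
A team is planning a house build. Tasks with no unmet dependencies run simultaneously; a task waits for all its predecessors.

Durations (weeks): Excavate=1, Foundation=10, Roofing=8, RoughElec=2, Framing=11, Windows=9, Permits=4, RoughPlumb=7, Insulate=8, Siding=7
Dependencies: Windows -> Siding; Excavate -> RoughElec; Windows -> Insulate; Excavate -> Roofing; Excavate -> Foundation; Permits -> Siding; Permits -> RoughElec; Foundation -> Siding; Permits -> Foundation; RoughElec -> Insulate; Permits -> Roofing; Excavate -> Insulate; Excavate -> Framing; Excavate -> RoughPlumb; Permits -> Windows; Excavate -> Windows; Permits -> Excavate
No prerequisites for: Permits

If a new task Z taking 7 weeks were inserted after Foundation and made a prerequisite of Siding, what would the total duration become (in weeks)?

Originally the project takes 22 weeks.
With Z inserted, Siding now waits for max(Windows, Foundation, Permits, Z).
New critical path: Permits→Excavate→Foundation→Z→Siding = 4+1+10+7+7 = 29 ⇒ 29 weeks.

29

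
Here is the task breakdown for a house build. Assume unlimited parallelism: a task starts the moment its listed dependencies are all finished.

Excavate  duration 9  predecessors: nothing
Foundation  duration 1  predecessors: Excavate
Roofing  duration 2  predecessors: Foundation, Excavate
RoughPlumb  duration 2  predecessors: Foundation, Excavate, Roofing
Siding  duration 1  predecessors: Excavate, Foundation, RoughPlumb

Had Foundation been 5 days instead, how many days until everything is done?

19

Baseline: Excavate→Foundation→Roofing→RoughPlumb→Siding = 9+1+2+2+1 = 15 → 15 days.
Foundation is on the critical path; changing it to 5 makes that path 19 days.
That remains the longest chain; total 19 days.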